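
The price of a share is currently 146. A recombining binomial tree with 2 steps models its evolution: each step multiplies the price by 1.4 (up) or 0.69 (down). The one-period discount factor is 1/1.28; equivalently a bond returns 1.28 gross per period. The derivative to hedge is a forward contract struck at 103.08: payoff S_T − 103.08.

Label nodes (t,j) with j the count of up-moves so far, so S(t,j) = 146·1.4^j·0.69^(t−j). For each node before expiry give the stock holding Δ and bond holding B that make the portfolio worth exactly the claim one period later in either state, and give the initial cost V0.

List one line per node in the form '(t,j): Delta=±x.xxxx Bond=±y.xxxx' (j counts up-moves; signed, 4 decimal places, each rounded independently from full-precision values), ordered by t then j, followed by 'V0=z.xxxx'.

(0,0): Delta=1.0000 Bond=-62.9150
(1,0): Delta=1.0000 Bond=-80.5312
(1,1): Delta=1.0000 Bond=-80.5313
V0=83.0850

Since d<R<u, set p* = (R−d)/(u−d) = 0.8310; price each node as the discounted p*-expectation of its children.
At expiry t=2: V(2,0)=-33.5694, V(2,1)=37.9560, V(2,2)=183.0800
  t=1,j=0: stock 100.7400 → up 141.0360 (V=37.9560), down 69.5106 (V=-33.5694). Price 20.2087; hedge Δ=1.0000, bond B=-80.5313.
  t=1,j=1: stock 204.4000 → up 286.1600 (V=183.0800), down 141.0360 (V=37.9560). Price 123.8687; hedge Δ=1.0000, bond B=-80.5313.
  t=0,j=0: stock 146.0000 → up 204.4000 (V=123.8687), down 100.7400 (V=20.2087). Price 83.0850; hedge Δ=1.0000, bond B=-62.9150.
Check: Δ(0,0)·S0 + B(0,0) = 83.0850 = V0.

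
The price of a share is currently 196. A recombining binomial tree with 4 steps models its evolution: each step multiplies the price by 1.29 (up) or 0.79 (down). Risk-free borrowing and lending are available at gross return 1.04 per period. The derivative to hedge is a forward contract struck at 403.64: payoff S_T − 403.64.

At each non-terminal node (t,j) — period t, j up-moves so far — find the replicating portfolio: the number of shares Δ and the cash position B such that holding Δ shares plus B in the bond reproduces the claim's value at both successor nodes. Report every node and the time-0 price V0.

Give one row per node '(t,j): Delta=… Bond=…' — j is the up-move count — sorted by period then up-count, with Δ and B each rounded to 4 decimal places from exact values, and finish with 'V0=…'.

(0,0): Delta=1.0000 Bond=-345.0332
(1,0): Delta=1.0000 Bond=-358.8345
(1,1): Delta=1.0000 Bond=-358.8345
(2,0): Delta=1.0000 Bond=-373.1879
(2,1): Delta=1.0000 Bond=-373.1879
(2,2): Delta=1.0000 Bond=-373.1879
(3,0): Delta=1.0000 Bond=-388.1154
(3,1): Delta=1.0000 Bond=-388.1154
(3,2): Delta=1.0000 Bond=-388.1154
(3,3): Delta=1.0000 Bond=-388.1154
V0=-149.0332

The replicating-portfolio and risk-neutral prices coincide; use p* = (1.04−0.79)/(1.29−0.79) = 0.5000 for the latter.
Terminal values V(4,·): V(4,0)=-327.2978, V(4,1)=-278.9800, V(4,2)=-200.0813, V(4,3)=-71.2467, V(4,4)=139.1288
(3,0): S=96.6356. Δ = (V_up−V_dn)/(S_up−S_dn) = (-278.9800−-327.2978)/(124.6600−76.3422) = 1.0000. V = [p*·-278.9800 + (1−p*)·-327.2978]/1.04 = -291.4797. B = V − Δ·S = -388.1154.
(3,1): S=157.7974. Δ = (V_up−V_dn)/(S_up−S_dn) = (-200.0813−-278.9800)/(203.5587−124.6600) = 1.0000. V = [p*·-200.0813 + (1−p*)·-278.9800]/1.04 = -230.3179. B = V − Δ·S = -388.1154.
(3,2): S=257.6692. Δ = (V_up−V_dn)/(S_up−S_dn) = (-71.2467−-200.0813)/(332.3933−203.5587) = 1.0000. V = [p*·-71.2467 + (1−p*)·-200.0813]/1.04 = -130.4461. B = V − Δ·S = -388.1154.
(3,3): S=420.7510. Δ = (V_up−V_dn)/(S_up−S_dn) = (139.1288−-71.2467)/(542.7688−332.3933) = 1.0000. V = [p*·139.1288 + (1−p*)·-71.2467]/1.04 = 32.6357. B = V − Δ·S = -388.1154.
(2,0): S=122.3236. Δ = (V_up−V_dn)/(S_up−S_dn) = (-230.3179−-291.4797)/(157.7974−96.6356) = 1.0000. V = [p*·-230.3179 + (1−p*)·-291.4797]/1.04 = -250.8643. B = V − Δ·S = -373.1879.
(2,1): S=199.7436. Δ = (V_up−V_dn)/(S_up−S_dn) = (-130.4461−-230.3179)/(257.6692−157.7974) = 1.0000. V = [p*·-130.4461 + (1−p*)·-230.3179]/1.04 = -173.4443. B = V − Δ·S = -373.1879.
(2,2): S=326.1636. Δ = (V_up−V_dn)/(S_up−S_dn) = (32.6357−-130.4461)/(420.7510−257.6692) = 1.0000. V = [p*·32.6357 + (1−p*)·-130.4461]/1.04 = -47.0243. B = V − Δ·S = -373.1879.
(1,0): S=154.8400. Δ = (V_up−V_dn)/(S_up−S_dn) = (-173.4443−-250.8643)/(199.7436−122.3236) = 1.0000. V = [p*·-173.4443 + (1−p*)·-250.8643]/1.04 = -203.9945. B = V − Δ·S = -358.8345.
(1,1): S=252.8400. Δ = (V_up−V_dn)/(S_up−S_dn) = (-47.0243−-173.4443)/(326.1636−199.7436) = 1.0000. V = [p*·-47.0243 + (1−p*)·-173.4443]/1.04 = -105.9945. B = V − Δ·S = -358.8345.
(0,0): S=196.0000. Δ = (V_up−V_dn)/(S_up−S_dn) = (-105.9945−-203.9945)/(252.8400−154.8400) = 1.0000. V = [p*·-105.9945 + (1−p*)·-203.9945]/1.04 = -149.0332. B = V − Δ·S = -345.0332.
Self-financing check: at every node Δ·S+B equals the discounted successor values.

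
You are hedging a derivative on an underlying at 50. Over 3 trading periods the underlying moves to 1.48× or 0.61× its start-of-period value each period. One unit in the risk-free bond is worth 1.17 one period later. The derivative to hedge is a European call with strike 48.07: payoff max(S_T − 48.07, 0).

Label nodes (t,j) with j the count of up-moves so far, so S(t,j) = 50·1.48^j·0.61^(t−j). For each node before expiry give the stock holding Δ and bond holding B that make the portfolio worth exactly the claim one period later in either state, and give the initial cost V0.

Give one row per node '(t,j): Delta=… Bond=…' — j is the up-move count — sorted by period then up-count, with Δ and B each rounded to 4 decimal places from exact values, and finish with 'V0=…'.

The replicating-portfolio and risk-neutral prices coincide; use p* = (1.17−0.61)/(1.48−0.61) = 0.6437 for the latter.
Terminal values V(3,·): V(3,0)=0.0000, V(3,1)=0.0000, V(3,2)=18.7372, V(3,3)=114.0196
(2,0): S=18.6050. Δ = (V_up−V_dn)/(S_up−S_dn) = (0.0000−0.0000)/(27.5354−11.3491) = 0.0000. V = [p*·0.0000 + (1−p*)·0.0000]/1.17 = 0.0000. B = V − Δ·S = 0.0000.
(2,1): S=45.1400. Δ = (V_up−V_dn)/(S_up−S_dn) = (18.7372−0.0000)/(66.8072−27.5354) = 0.4771. V = [p*·18.7372 + (1−p*)·0.0000]/1.17 = 10.3083. B = V − Δ·S = -11.2287.
(2,2): S=109.5200. Δ = (V_up−V_dn)/(S_up−S_dn) = (114.0196−18.7372)/(162.0896−66.8072) = 1.0000. V = [p*·114.0196 + (1−p*)·18.7372]/1.17 = 68.4345. B = V − Δ·S = -41.0855.
(1,0): S=30.5000. Δ = (V_up−V_dn)/(S_up−S_dn) = (10.3083−0.0000)/(45.1400−18.6050) = 0.3885. V = [p*·10.3083 + (1−p*)·0.0000]/1.17 = 5.6711. B = V − Δ·S = -6.1775.
(1,1): S=74.0000. Δ = (V_up−V_dn)/(S_up−S_dn) = (68.4345−10.3083)/(109.5200−45.1400) = 0.9029. V = [p*·68.4345 + (1−p*)·10.3083]/1.17 = 40.7888. B = V − Δ·S = -26.0229.
(0,0): S=50.0000. Δ = (V_up−V_dn)/(S_up−S_dn) = (40.7888−5.6711)/(74.0000−30.5000) = 0.8073. V = [p*·40.7888 + (1−p*)·5.6711]/1.17 = 24.1672. B = V − Δ·S = -16.1979.
The time-0 hedge costs 24.1672, which is the no-arbitrage price.

(0,0): Delta=0.8073 Bond=-16.1979
(1,0): Delta=0.3885 Bond=-6.1775
(1,1): Delta=0.9029 Bond=-26.0229
(2,0): Delta=0.0000 Bond=0.0000
(2,1): Delta=0.4771 Bond=-11.2287
(2,2): Delta=1.0000 Bond=-41.0855
V0=24.1672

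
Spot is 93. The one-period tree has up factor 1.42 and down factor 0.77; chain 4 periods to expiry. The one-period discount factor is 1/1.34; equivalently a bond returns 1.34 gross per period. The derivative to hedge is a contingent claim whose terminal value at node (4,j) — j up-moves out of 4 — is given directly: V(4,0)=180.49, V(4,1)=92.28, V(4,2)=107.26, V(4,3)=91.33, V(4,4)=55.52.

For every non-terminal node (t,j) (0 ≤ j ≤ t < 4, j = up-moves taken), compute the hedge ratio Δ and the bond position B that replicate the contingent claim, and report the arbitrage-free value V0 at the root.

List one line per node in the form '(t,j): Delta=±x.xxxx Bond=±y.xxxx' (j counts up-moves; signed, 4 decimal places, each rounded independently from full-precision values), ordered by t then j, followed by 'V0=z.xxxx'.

Under the risk-neutral measure, an up-move has probability p* = (R−d)/(u−d) = 0.8769 and values discount at R = 1.34.
Terminal payoffs: V(4,0)=180.4900, V(4,1)=92.2800, V(4,2)=107.2600, V(4,3)=91.3300, V(4,4)=55.5200
(3,0): S=42.4576. Δ = (V_up−V_dn)/(S_up−S_dn) = (92.2800−180.4900)/(60.2897−32.6923) = -3.1963. V = [p*·92.2800 + (1−p*)·180.4900]/1.34 = 76.9676. B = V − Δ·S = 212.6753.
(3,1): S=78.2984. Δ = (V_up−V_dn)/(S_up−S_dn) = (107.2600−92.2800)/(111.1837−60.2897) = 0.2943. V = [p*·107.2600 + (1−p*)·92.2800]/1.34 = 78.6689. B = V − Δ·S = 55.6227.
(3,2): S=144.3944. Δ = (V_up−V_dn)/(S_up−S_dn) = (91.3300−107.2600)/(205.0401−111.1837) = -0.1697. V = [p*·91.3300 + (1−p*)·107.2600]/1.34 = 69.6199. B = V − Δ·S = 94.1276.
(3,3): S=266.2858. Δ = (V_up−V_dn)/(S_up−S_dn) = (55.5200−91.3300)/(378.1258−205.0401) = -0.2069. V = [p*·55.5200 + (1−p*)·91.3300]/1.34 = 44.7219. B = V − Δ·S = 99.8142.
(2,0): S=55.1397. Δ = (V_up−V_dn)/(S_up−S_dn) = (78.6689−76.9676)/(78.2984−42.4576) = 0.0475. V = [p*·78.6689 + (1−p*)·76.9676]/1.34 = 58.5519. B = V − Δ·S = 55.9345.
(2,1): S=101.6862. Δ = (V_up−V_dn)/(S_up−S_dn) = (69.6199−78.6689)/(144.3944−78.2984) = -0.1369. V = [p*·69.6199 + (1−p*)·78.6689]/1.34 = 52.7863. B = V − Δ·S = 66.7078.
(2,2): S=187.5252. Δ = (V_up−V_dn)/(S_up−S_dn) = (44.7219−69.6199)/(266.2858−144.3944) = -0.2043. V = [p*·44.7219 + (1−p*)·69.6199]/1.34 = 35.6614. B = V − Δ·S = 73.9659.
(1,0): S=71.6100. Δ = (V_up−V_dn)/(S_up−S_dn) = (52.7863−58.5519)/(101.6862−55.1397) = -0.1239. V = [p*·52.7863 + (1−p*)·58.5519]/1.34 = 39.9223. B = V − Δ·S = 48.7925.
(1,1): S=132.0600. Δ = (V_up−V_dn)/(S_up−S_dn) = (35.6614−52.7863)/(187.5252−101.6862) = -0.1995. V = [p*·35.6614 + (1−p*)·52.7863]/1.34 = 28.1859. B = V − Δ·S = 54.5318.
(0,0): S=93.0000. Δ = (V_up−V_dn)/(S_up−S_dn) = (28.1859−39.9223)/(132.0600−71.6100) = -0.1942. V = [p*·28.1859 + (1−p*)·39.9223]/1.34 = 22.1122. B = V − Δ·S = 40.1682.
The time-0 hedge costs 22.1122, which is the no-arbitrage price.

(0,0): Delta=-0.1942 Bond=40.1682
(1,0): Delta=-0.1239 Bond=48.7925
(1,1): Delta=-0.1995 Bond=54.5318
(2,0): Delta=0.0475 Bond=55.9345
(2,1): Delta=-0.1369 Bond=66.7078
(2,2): Delta=-0.2043 Bond=73.9659
(3,0): Delta=-3.1963 Bond=212.6753
(3,1): Delta=0.2943 Bond=55.6227
(3,2): Delta=-0.1697 Bond=94.1276
(3,3): Delta=-0.2069 Bond=99.8142
V0=22.1122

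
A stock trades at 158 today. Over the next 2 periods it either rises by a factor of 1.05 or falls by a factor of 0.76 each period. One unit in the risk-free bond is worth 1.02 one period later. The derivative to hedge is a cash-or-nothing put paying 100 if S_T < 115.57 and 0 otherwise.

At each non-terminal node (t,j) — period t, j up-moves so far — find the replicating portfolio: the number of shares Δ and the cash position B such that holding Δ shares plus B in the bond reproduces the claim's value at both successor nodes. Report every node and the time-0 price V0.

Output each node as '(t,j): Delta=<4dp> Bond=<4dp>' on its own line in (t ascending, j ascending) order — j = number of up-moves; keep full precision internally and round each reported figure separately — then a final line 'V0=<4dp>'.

(0,0): Delta=-0.2213 Bond=36.0010
(1,0): Delta=-2.8716 Bond=354.9696
(1,1): Delta=0.0000 Bond=0.0000
V0=1.0286

Under the risk-neutral measure, an up-move has probability p* = (R−d)/(u−d) = 0.8966 and values discount at R = 1.02.
Terminal values V(2,·): V(2,0)=100.0000, V(2,1)=0.0000, V(2,2)=0.0000
(1,0): S=120.0800. Δ = (V_up−V_dn)/(S_up−S_dn) = (0.0000−100.0000)/(126.0840−91.2608) = -2.8716. V = [p*·0.0000 + (1−p*)·100.0000]/1.02 = 10.1420. B = V − Δ·S = 354.9696.
(1,1): S=165.9000. Δ = (V_up−V_dn)/(S_up−S_dn) = (0.0000−0.0000)/(174.1950−126.0840) = 0.0000. V = [p*·0.0000 + (1−p*)·0.0000]/1.02 = 0.0000. B = V − Δ·S = 0.0000.
(0,0): S=158.0000. Δ = (V_up−V_dn)/(S_up−S_dn) = (0.0000−10.1420)/(165.9000−120.0800) = -0.2213. V = [p*·0.0000 + (1−p*)·10.1420]/1.02 = 1.0286. B = V − Δ·S = 36.0010.
Check: Δ(0,0)·S0 + B(0,0) = 1.0286 = V0.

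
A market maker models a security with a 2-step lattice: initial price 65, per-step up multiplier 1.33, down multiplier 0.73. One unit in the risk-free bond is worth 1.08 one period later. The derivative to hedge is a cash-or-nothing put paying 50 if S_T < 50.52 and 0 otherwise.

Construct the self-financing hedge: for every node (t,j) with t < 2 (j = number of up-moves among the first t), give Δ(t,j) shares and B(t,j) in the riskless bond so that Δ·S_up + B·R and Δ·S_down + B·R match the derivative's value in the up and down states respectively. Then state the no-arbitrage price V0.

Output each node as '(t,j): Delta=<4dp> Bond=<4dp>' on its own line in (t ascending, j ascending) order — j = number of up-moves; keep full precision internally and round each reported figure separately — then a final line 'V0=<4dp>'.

Under the risk-neutral measure, an up-move has probability p* = (R−d)/(u−d) = 0.5833 and values discount at R = 1.08.
Terminal values V(2,·): V(2,0)=50.0000, V(2,1)=0.0000, V(2,2)=0.0000
(1,0): S=47.4500. Δ = (V_up−V_dn)/(S_up−S_dn) = (0.0000−50.0000)/(63.1085−34.6385) = -1.7562. V = [p*·0.0000 + (1−p*)·50.0000]/1.08 = 19.2901. B = V − Δ·S = 102.6235.
(1,1): S=86.4500. Δ = (V_up−V_dn)/(S_up−S_dn) = (0.0000−0.0000)/(114.9785−63.1085) = 0.0000. V = [p*·0.0000 + (1−p*)·0.0000]/1.08 = 0.0000. B = V − Δ·S = 0.0000.
(0,0): S=65.0000. Δ = (V_up−V_dn)/(S_up−S_dn) = (0.0000−19.2901)/(86.4500−47.4500) = -0.4946. V = [p*·0.0000 + (1−p*)·19.2901]/1.08 = 7.4422. B = V − Δ·S = 39.5924.
Root portfolio cost Δ·65+B reproduces V0=7.4422.

(0,0): Delta=-0.4946 Bond=39.5924
(1,0): Delta=-1.7562 Bond=102.6235
(1,1): Delta=0.0000 Bond=0.0000
V0=7.4422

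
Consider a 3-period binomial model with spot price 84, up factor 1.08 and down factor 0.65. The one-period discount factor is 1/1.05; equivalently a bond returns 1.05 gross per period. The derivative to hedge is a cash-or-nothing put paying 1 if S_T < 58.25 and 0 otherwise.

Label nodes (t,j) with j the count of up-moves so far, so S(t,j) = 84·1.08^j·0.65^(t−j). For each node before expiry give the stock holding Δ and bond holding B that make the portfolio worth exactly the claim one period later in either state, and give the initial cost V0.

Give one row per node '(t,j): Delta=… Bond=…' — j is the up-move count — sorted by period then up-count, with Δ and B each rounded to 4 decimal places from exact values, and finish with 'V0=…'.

(0,0): Delta=-0.0033 Bond=0.2858
(1,0): Delta=-0.0377 Bond=2.1825
(1,1): Delta=-0.0017 Bond=0.1589
(2,0): Delta=0.0000 Bond=0.9524
(2,1): Delta=-0.0394 Bond=2.3920
(2,2): Delta=0.0000 Bond=0.0000
V0=0.0120

Under the risk-neutral measure, an up-move has probability p* = (R−d)/(u−d) = 0.9302 and values discount at R = 1.05.
Terminal payoffs: V(3,0)=1.0000, V(3,1)=1.0000, V(3,2)=0.0000, V(3,3)=0.0000
Node (2,0) S=35.4900: V=(p*·1.0000+(1−p*)·1.0000)/1.05=0.9524; Δ=(1.0000−1.0000)/(38.3292−23.0685)=0.0000; B=V−Δ·S=0.9524
Node (2,1) S=58.9680: V=(p*·0.0000+(1−p*)·1.0000)/1.05=0.0664; Δ=(0.0000−1.0000)/(63.6854−38.3292)=-0.0394; B=V−Δ·S=2.3920
Node (2,2) S=97.9776: V=(p*·0.0000+(1−p*)·0.0000)/1.05=0.0000; Δ=(0.0000−0.0000)/(105.8158−63.6854)=0.0000; B=V−Δ·S=0.0000
Node (1,0) S=54.6000: V=(p*·0.0664+(1−p*)·0.9524)/1.05=0.1221; Δ=(0.0664−0.9524)/(58.9680−35.4900)=-0.0377; B=V−Δ·S=2.1825
Node (1,1) S=90.7200: V=(p*·0.0000+(1−p*)·0.0664)/1.05=0.0044; Δ=(0.0000−0.0664)/(97.9776−58.9680)=-0.0017; B=V−Δ·S=0.1589
Node (0,0) S=84.0000: V=(p*·0.0044+(1−p*)·0.1221)/1.05=0.0120; Δ=(0.0044−0.1221)/(90.7200−54.6000)=-0.0033; B=V−Δ·S=0.2858
Check: Δ(0,0)·S0 + B(0,0) = 0.0120 = V0.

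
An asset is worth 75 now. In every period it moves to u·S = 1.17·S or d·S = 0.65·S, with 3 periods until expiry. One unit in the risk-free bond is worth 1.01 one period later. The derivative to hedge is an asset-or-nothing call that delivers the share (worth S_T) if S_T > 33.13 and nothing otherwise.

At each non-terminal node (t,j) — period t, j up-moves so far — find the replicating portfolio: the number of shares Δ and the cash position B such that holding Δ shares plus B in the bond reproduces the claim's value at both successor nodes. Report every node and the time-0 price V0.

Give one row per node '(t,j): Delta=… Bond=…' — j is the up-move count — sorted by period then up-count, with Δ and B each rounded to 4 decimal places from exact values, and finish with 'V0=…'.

(0,0): Delta=1.0490 Bond=-4.2585
(1,0): Delta=1.2475 Bond=-13.9784
(1,1): Delta=1.0000 Bond=0.0000
(2,0): Delta=2.2500 Bond=-45.8841
(2,1): Delta=1.0000 Bond=0.0000
(2,2): Delta=1.0000 Bond=0.0000
V0=74.4176

The replicating-portfolio and risk-neutral prices coincide; use p* = (1.01−0.65)/(1.17−0.65) = 0.6923 for the latter.
At expiry t=3: V(3,0)=0.0000, V(3,1)=37.0744, V(3,2)=66.7339, V(3,3)=120.1210
Node (2,0) S=31.6875: V=(p*·37.0744+(1−p*)·0.0000)/1.01=25.4127; Δ=(37.0744−0.0000)/(37.0744−20.5969)=2.2500; B=V−Δ·S=-45.8841
Node (2,1) S=57.0375: V=(p*·66.7339+(1−p*)·37.0744)/1.01=57.0375; Δ=(66.7339−37.0744)/(66.7339−37.0744)=1.0000; B=V−Δ·S=0.0000
Node (2,2) S=102.6675: V=(p*·120.1210+(1−p*)·66.7339)/1.01=102.6675; Δ=(120.1210−66.7339)/(120.1210−66.7339)=1.0000; B=V−Δ·S=0.0000
Node (1,0) S=48.7500: V=(p*·57.0375+(1−p*)·25.4127)/1.01=46.8384; Δ=(57.0375−25.4127)/(57.0375−31.6875)=1.2475; B=V−Δ·S=-13.9784
Node (1,1) S=87.7500: V=(p*·102.6675+(1−p*)·57.0375)/1.01=87.7500; Δ=(102.6675−57.0375)/(102.6675−57.0375)=1.0000; B=V−Δ·S=0.0000
Node (0,0) S=75.0000: V=(p*·87.7500+(1−p*)·46.8384)/1.01=74.4176; Δ=(87.7500−46.8384)/(87.7500−48.7500)=1.0490; B=V−Δ·S=-4.2585
Self-financing check: at every node Δ·S+B equals the discounted successor values.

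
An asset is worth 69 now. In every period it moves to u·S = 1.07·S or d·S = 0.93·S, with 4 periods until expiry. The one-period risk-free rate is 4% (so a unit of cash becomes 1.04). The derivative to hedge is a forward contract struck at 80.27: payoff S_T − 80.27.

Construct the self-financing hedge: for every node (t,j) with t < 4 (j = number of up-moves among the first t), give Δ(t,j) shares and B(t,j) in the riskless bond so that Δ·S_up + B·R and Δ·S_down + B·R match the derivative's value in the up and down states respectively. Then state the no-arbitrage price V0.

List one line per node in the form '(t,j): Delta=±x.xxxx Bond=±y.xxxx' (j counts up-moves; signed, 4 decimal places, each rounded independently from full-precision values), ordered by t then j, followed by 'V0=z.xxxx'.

(0,0): Delta=1.0000 Bond=-68.6151
(1,0): Delta=1.0000 Bond=-71.3597
(1,1): Delta=1.0000 Bond=-71.3597
(2,0): Delta=1.0000 Bond=-74.2141
(2,1): Delta=1.0000 Bond=-74.2141
(2,2): Delta=1.0000 Bond=-74.2141
(3,0): Delta=1.0000 Bond=-77.1827
(3,1): Delta=1.0000 Bond=-77.1827
(3,2): Delta=1.0000 Bond=-77.1827
(3,3): Delta=1.0000 Bond=-77.1827
V0=0.3849

The replicating-portfolio and risk-neutral prices coincide; use p* = (1.04−0.93)/(1.07−0.93) = 0.7857 for the latter.
At expiry t=4: V(4,0)=-28.6544, V(4,1)=-20.8843, V(4,2)=-11.9445, V(4,3)=-1.6590, V(4,4)=10.1749
  t=3,j=0: stock 55.5006 → up 59.3857 (V=-20.8843), down 51.6156 (V=-28.6544). Price -21.6821; hedge Δ=1.0000, bond B=-77.1827.
  t=3,j=1: stock 63.8556 → up 68.3255 (V=-11.9445), down 59.3857 (V=-20.8843). Price -13.3271; hedge Δ=1.0000, bond B=-77.1827.
  t=3,j=2: stock 73.4682 → up 78.6110 (V=-1.6590), down 68.3255 (V=-11.9445). Price -3.7145; hedge Δ=1.0000, bond B=-77.1827.
  t=3,j=3: stock 84.5280 → up 90.4449 (V=10.1749), down 78.6110 (V=-1.6590). Price 7.3453; hedge Δ=1.0000, bond B=-77.1827.
  t=2,j=0: stock 59.6781 → up 63.8556 (V=-13.3271), down 55.5006 (V=-21.6821). Price -14.5360; hedge Δ=1.0000, bond B=-74.2141.
  t=2,j=1: stock 68.6619 → up 73.4682 (V=-3.7145), down 63.8556 (V=-13.3271). Price -5.5522; hedge Δ=1.0000, bond B=-74.2141.
  t=2,j=2: stock 78.9981 → up 84.5280 (V=7.3453), down 73.4682 (V=-3.7145). Price 4.7840; hedge Δ=1.0000, bond B=-74.2141.
  t=1,j=0: stock 64.1700 → up 68.6619 (V=-5.5522), down 59.6781 (V=-14.5360). Price -7.1897; hedge Δ=1.0000, bond B=-71.3597.
  t=1,j=1: stock 73.8300 → up 78.9981 (V=4.7840), down 68.6619 (V=-5.5522). Price 2.4703; hedge Δ=1.0000, bond B=-71.3597.
  t=0,j=0: stock 69.0000 → up 73.8300 (V=2.4703), down 64.1700 (V=-7.1897). Price 0.3849; hedge Δ=1.0000, bond B=-68.6151.
Check: Δ(0,0)·S0 + B(0,0) = 0.3849 = V0.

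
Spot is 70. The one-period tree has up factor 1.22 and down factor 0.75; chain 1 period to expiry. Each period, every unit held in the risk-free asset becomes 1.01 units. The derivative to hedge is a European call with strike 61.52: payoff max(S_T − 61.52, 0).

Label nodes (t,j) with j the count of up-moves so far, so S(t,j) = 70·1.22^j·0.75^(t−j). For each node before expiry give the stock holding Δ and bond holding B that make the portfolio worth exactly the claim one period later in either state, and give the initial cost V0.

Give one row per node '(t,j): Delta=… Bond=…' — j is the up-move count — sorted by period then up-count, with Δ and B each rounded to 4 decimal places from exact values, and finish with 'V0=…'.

Under the risk-neutral measure, an up-move has probability p* = (R−d)/(u−d) = 0.5532 and values discount at R = 1.01.
Terminal values V(1,·): V(1,0)=0.0000, V(1,1)=23.8800
(0,0): S=70.0000. Δ = (V_up−V_dn)/(S_up−S_dn) = (23.8800−0.0000)/(85.4000−52.5000) = 0.7258. V = [p*·23.8800 + (1−p*)·0.0000]/1.01 = 13.0794. B = V − Δ·S = -37.7291.
Check: Δ(0,0)·S0 + B(0,0) = 13.0794 = V0.

(0,0): Delta=0.7258 Bond=-37.7291
V0=13.0794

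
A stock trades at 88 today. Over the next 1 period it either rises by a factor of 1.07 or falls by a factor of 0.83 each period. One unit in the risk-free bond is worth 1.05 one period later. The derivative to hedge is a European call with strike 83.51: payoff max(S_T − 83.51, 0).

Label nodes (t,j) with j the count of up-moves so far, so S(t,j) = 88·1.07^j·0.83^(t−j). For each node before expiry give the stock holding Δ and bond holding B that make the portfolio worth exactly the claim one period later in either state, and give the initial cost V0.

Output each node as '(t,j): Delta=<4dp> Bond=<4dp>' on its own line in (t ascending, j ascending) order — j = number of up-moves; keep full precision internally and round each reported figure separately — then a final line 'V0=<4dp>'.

(0,0): Delta=0.5043 Bond=-35.0774
V0=9.2976

Since d<R<u, set p* = (R−d)/(u−d) = 0.9167; price each node as the discounted p*-expectation of its children.
At expiry t=1: V(1,0)=0.0000, V(1,1)=10.6500
Node (0,0) S=88.0000: V=(p*·10.6500+(1−p*)·0.0000)/1.05=9.2976; Δ=(10.6500−0.0000)/(94.1600−73.0400)=0.5043; B=V−Δ·S=-35.0774
The time-0 hedge costs 9.2976, which is the no-arbitrage price.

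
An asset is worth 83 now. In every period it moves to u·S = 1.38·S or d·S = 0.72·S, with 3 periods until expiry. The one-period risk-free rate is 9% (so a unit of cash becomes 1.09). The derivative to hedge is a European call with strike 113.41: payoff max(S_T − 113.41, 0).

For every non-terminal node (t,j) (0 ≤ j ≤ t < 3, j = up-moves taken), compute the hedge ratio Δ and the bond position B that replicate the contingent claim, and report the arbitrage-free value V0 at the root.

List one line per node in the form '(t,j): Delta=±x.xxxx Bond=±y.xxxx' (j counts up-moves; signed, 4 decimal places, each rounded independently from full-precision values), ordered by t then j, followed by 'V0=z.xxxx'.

(0,0): Delta=0.5068 Bond=-27.6872
(1,0): Delta=0.0052 Bond=-0.2043
(1,1): Delta=0.7119 Bond=-53.6728
(2,0): Delta=0.0000 Bond=0.0000
(2,1): Delta=0.0073 Bond=-0.3973
(2,2): Delta=1.0000 Bond=-104.0459
V0=14.3740

Under the risk-neutral measure, an up-move has probability p* = (R−d)/(u−d) = 0.5606 and values discount at R = 1.09.
At expiry t=3: V(3,0)=0.0000, V(3,1)=0.0000, V(3,2)=0.3969, V(3,3)=104.7200
Node (2,0) S=43.0272: V=(p*·0.0000+(1−p*)·0.0000)/1.09=0.0000; Δ=(0.0000−0.0000)/(59.3775−30.9796)=0.0000; B=V−Δ·S=0.0000
Node (2,1) S=82.4688: V=(p*·0.3969+(1−p*)·0.0000)/1.09=0.2042; Δ=(0.3969−0.0000)/(113.8069−59.3775)=0.0073; B=V−Δ·S=-0.3973
Node (2,2) S=158.0652: V=(p*·104.7200+(1−p*)·0.3969)/1.09=54.0193; Δ=(104.7200−0.3969)/(218.1300−113.8069)=1.0000; B=V−Δ·S=-104.0459
Node (1,0) S=59.7600: V=(p*·0.2042+(1−p*)·0.0000)/1.09=0.1050; Δ=(0.2042−0.0000)/(82.4688−43.0272)=0.0052; B=V−Δ·S=-0.2043
Node (1,1) S=114.5400: V=(p*·54.0193+(1−p*)·0.2042)/1.09=27.8654; Δ=(54.0193−0.2042)/(158.0652−82.4688)=0.7119; B=V−Δ·S=-53.6728
Node (0,0) S=83.0000: V=(p*·27.8654+(1−p*)·0.1050)/1.09=14.3740; Δ=(27.8654−0.1050)/(114.5400−59.7600)=0.5068; B=V−Δ·S=-27.6872
Self-financing check: at every node Δ·S+B equals the discounted successor values.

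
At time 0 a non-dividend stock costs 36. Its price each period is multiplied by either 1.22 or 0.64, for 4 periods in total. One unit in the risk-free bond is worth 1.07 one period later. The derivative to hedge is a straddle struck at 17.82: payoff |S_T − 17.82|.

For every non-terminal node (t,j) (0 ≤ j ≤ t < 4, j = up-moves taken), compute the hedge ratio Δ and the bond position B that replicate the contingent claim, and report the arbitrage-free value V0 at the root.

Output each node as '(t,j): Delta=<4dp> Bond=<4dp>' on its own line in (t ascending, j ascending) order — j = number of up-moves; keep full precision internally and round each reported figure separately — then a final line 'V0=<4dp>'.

Under the risk-neutral measure, an up-move has probability p* = (R−d)/(u−d) = 0.7414 and values discount at R = 1.07.
Terminal payoffs: V(4,0)=11.7802, V(4,1)=6.3066, V(4,2)=4.1274, V(4,3)=24.0171, V(4,4)=61.9320
Node (3,0) S=9.4372: V=(p*·6.3066+(1−p*)·11.7802)/1.07=7.2170; Δ=(6.3066−11.7802)/(11.5134−6.0398)=-1.0000; B=V−Δ·S=16.6542
Node (3,1) S=17.9896: V=(p*·4.1274+(1−p*)·6.3066)/1.07=4.3841; Δ=(4.1274−6.3066)/(21.9474−11.5134)=-0.2089; B=V−Δ·S=8.1415
Node (3,2) S=34.2927: V=(p*·24.0171+(1−p*)·4.1274)/1.07=17.6385; Δ=(24.0171−4.1274)/(41.8371−21.9474)=1.0000; B=V−Δ·S=-16.6542
Node (3,3) S=65.3705: V=(p*·61.9320+(1−p*)·24.0171)/1.07=48.7163; Δ=(61.9320−24.0171)/(79.7520−41.8371)=1.0000; B=V−Δ·S=-16.6542
Node (2,0) S=14.7456: V=(p*·4.3841+(1−p*)·7.2170)/1.07=4.7820; Δ=(4.3841−7.2170)/(17.9896−9.4372)=-0.3312; B=V−Δ·S=9.6664
Node (2,1) S=28.1088: V=(p*·17.6385+(1−p*)·4.3841)/1.07=13.2810; Δ=(17.6385−4.3841)/(34.2927−17.9896)=0.8130; B=V−Δ·S=-9.5715
Node (2,2) S=53.5824: V=(p*·48.7163+(1−p*)·17.6385)/1.07=38.0177; Δ=(48.7163−17.6385)/(65.3705−34.2927)=1.0000; B=V−Δ·S=-15.5647
Node (1,0) S=23.0400: V=(p*·13.2810+(1−p*)·4.7820)/1.07=10.3579; Δ=(13.2810−4.7820)/(28.1088−14.7456)=0.6360; B=V−Δ·S=-4.2955
Node (1,1) S=43.9200: V=(p*·38.0177+(1−p*)·13.2810)/1.07=29.5517; Δ=(38.0177−13.2810)/(53.5824−28.1088)=0.9711; B=V−Δ·S=-13.0979
Node (0,0) S=36.0000: V=(p*·29.5517+(1−p*)·10.3579)/1.07=22.9792; Δ=(29.5517−10.3579)/(43.9200−23.0400)=0.9192; B=V−Δ·S=-10.1135
Each (Δ,B) replicates both successor values, so the strategy is self-financing and V0 is arbitrage-free.

(0,0): Delta=0.9192 Bond=-10.1135
(1,0): Delta=0.6360 Bond=-4.2955
(1,1): Delta=0.9711 Bond=-13.0979
(2,0): Delta=-0.3312 Bond=9.6664
(2,1): Delta=0.8130 Bond=-9.5715
(2,2): Delta=1.0000 Bond=-15.5647
(3,0): Delta=-1.0000 Bond=16.6542
(3,1): Delta=-0.2089 Bond=8.1415
(3,2): Delta=1.0000 Bond=-16.6542
(3,3): Delta=1.0000 Bond=-16.6542
V0=22.9792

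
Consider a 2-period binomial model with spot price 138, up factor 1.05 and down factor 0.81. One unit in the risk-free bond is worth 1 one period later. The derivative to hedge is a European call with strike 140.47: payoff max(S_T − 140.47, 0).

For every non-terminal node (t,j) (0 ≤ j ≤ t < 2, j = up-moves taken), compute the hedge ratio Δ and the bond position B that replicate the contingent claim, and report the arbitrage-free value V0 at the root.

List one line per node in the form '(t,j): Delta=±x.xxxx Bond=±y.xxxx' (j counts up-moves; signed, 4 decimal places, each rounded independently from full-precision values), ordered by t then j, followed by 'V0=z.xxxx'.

(0,0): Delta=0.2791 Bond=-31.1941
(1,0): Delta=0.0000 Bond=0.0000
(1,1): Delta=0.3357 Bond=-39.4031
V0=7.3171

No-arbitrage ⇒ martingale measure with p* = (R−d)/(u−d) = 0.7917.
Terminal values V(2,·): V(2,0)=0.0000, V(2,1)=0.0000, V(2,2)=11.6750
Node (1,0) S=111.7800: V=(p*·0.0000+(1−p*)·0.0000)/1=0.0000; Δ=(0.0000−0.0000)/(117.3690−90.5418)=0.0000; B=V−Δ·S=0.0000
Node (1,1) S=144.9000: V=(p*·11.6750+(1−p*)·0.0000)/1=9.2427; Δ=(11.6750−0.0000)/(152.1450−117.3690)=0.3357; B=V−Δ·S=-39.4031
Node (0,0) S=138.0000: V=(p*·9.2427+(1−p*)·0.0000)/1=7.3171; Δ=(9.2427−0.0000)/(144.9000−111.7800)=0.2791; B=V−Δ·S=-31.1941
Self-financing check: at every node Δ·S+B equals the discounted successor values.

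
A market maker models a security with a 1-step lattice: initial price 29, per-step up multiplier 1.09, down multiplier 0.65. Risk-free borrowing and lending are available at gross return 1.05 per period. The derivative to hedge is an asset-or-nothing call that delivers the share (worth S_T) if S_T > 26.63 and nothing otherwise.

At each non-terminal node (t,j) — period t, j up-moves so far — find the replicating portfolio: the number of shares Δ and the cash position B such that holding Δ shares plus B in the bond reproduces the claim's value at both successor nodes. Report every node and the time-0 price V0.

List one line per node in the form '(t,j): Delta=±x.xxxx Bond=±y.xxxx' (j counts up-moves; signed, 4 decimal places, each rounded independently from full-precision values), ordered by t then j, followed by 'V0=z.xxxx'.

(0,0): Delta=2.4773 Bond=-44.4729
V0=27.3680

The replicating-portfolio and risk-neutral prices coincide; use p* = (1.05−0.65)/(1.09−0.65) = 0.9091 for the latter.
Payoff layer (t=1): V(1,0)=0.0000, V(1,1)=31.6100
  t=0,j=0: stock 29.0000 → up 31.6100 (V=31.6100), down 18.8500 (V=0.0000). Price 27.3680; hedge Δ=2.4773, bond B=-44.4729.
Check: Δ(0,0)·S0 + B(0,0) = 27.3680 = V0.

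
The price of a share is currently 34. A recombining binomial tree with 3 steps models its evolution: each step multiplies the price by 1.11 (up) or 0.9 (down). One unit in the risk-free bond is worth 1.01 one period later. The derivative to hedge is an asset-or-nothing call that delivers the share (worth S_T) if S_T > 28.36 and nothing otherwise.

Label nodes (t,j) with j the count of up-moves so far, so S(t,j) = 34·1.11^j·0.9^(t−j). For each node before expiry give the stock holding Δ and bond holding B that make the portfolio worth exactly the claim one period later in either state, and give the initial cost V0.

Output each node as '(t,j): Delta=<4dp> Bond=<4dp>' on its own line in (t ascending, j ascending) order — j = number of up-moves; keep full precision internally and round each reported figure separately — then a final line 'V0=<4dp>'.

Under the risk-neutral measure, an up-move has probability p* = (R−d)/(u−d) = 0.5238 and values discount at R = 1.01.
Terminal payoffs: V(3,0)=0.0000, V(3,1)=30.5694, V(3,2)=37.7023, V(3,3)=46.4995
(2,0): S=27.5400. Δ = (V_up−V_dn)/(S_up−S_dn) = (30.5694−0.0000)/(30.5694−24.7860) = 5.2857. V = [p*·30.5694 + (1−p*)·0.0000]/1.01 = 15.8540. B = V − Δ·S = -129.7146.
(2,1): S=33.9660. Δ = (V_up−V_dn)/(S_up−S_dn) = (37.7023−30.5694)/(37.7023−30.5694) = 1.0000. V = [p*·37.7023 + (1−p*)·30.5694]/1.01 = 33.9660. B = V − Δ·S = 0.0000.
(2,2): S=41.8914. Δ = (V_up−V_dn)/(S_up−S_dn) = (46.4995−37.7023)/(46.4995−37.7023) = 1.0000. V = [p*·46.4995 + (1−p*)·37.7023]/1.01 = 41.8914. B = V − Δ·S = 0.0000.
(1,0): S=30.6000. Δ = (V_up−V_dn)/(S_up−S_dn) = (33.9660−15.8540)/(33.9660−27.5400) = 2.8185. V = [p*·33.9660 + (1−p*)·15.8540]/1.01 = 25.0903. B = V − Δ·S = -61.1573.
(1,1): S=37.7400. Δ = (V_up−V_dn)/(S_up−S_dn) = (41.8914−33.9660)/(41.8914−33.9660) = 1.0000. V = [p*·41.8914 + (1−p*)·33.9660]/1.01 = 37.7400. B = V − Δ·S = 0.0000.
(0,0): S=34.0000. Δ = (V_up−V_dn)/(S_up−S_dn) = (37.7400−25.0903)/(37.7400−30.6000) = 1.7717. V = [p*·37.7400 + (1−p*)·25.0903]/1.01 = 31.4023. B = V − Δ·S = -28.8342.
The time-0 hedge costs 31.4023, which is the no-arbitrage price.

(0,0): Delta=1.7717 Bond=-28.8342
(1,0): Delta=2.8185 Bond=-61.1573
(1,1): Delta=1.0000 Bond=0.0000
(2,0): Delta=5.2857 Bond=-129.7146
(2,1): Delta=1.0000 Bond=0.0000
(2,2): Delta=1.0000 Bond=0.0000
V0=31.4023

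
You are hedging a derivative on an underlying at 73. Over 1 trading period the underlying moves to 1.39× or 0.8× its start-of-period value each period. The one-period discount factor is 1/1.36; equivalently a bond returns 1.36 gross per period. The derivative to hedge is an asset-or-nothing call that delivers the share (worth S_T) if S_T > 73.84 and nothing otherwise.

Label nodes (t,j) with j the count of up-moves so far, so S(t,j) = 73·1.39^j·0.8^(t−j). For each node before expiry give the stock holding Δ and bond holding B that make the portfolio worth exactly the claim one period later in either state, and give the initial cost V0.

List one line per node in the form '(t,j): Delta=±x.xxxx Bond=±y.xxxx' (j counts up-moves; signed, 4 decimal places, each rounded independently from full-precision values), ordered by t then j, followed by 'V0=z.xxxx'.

(0,0): Delta=2.3559 Bond=-101.1665
V0=70.8166

Since d<R<u, set p* = (R−d)/(u−d) = 0.9492; price each node as the discounted p*-expectation of its children.
Payoff layer (t=1): V(1,0)=0.0000, V(1,1)=101.4700
Node (0,0) S=73.0000: V=(p*·101.4700+(1−p*)·0.0000)/1.36=70.8166; Δ=(101.4700−0.0000)/(101.4700−58.4000)=2.3559; B=V−Δ·S=-101.1665
Each (Δ,B) replicates both successor values, so the strategy is self-financing and V0 is arbitrage-free.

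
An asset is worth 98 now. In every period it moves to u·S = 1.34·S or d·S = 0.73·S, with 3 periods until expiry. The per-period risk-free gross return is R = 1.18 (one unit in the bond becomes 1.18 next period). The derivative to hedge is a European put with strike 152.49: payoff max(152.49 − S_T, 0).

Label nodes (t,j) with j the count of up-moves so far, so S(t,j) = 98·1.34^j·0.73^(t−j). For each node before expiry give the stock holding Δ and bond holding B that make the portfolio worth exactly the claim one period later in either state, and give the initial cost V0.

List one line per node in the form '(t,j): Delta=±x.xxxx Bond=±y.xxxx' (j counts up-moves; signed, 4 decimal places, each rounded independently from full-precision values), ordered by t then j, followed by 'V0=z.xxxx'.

(0,0): Delta=-0.4553 Bond=59.7884
(1,0): Delta=-1.0000 Bond=109.5159
(1,1): Delta=-0.3498 Bond=56.6958
(2,0): Delta=-1.0000 Bond=129.2288
(2,1): Delta=-1.0000 Bond=129.2288
(2,2): Delta=-0.2239 Bond=44.7401
V0=15.1660

Under the risk-neutral measure, an up-move has probability p* = (R−d)/(u−d) = 0.7377 and values discount at R = 1.18.
Terminal payoffs: V(3,0)=114.3663, V(3,1)=82.5096, V(3,2)=24.0328, V(3,3)=0.0000
(2,0): S=52.2242. Δ = (V_up−V_dn)/(S_up−S_dn) = (82.5096−114.3663)/(69.9804−38.1237) = -1.0000. V = [p*·82.5096 + (1−p*)·114.3663]/1.18 = 77.0046. B = V − Δ·S = 129.2288.
(2,1): S=95.8636. Δ = (V_up−V_dn)/(S_up−S_dn) = (24.0328−82.5096)/(128.4572−69.9804) = -1.0000. V = [p*·24.0328 + (1−p*)·82.5096]/1.18 = 33.3652. B = V − Δ·S = 129.2288.
(2,2): S=175.9688. Δ = (V_up−V_dn)/(S_up−S_dn) = (0.0000−24.0328)/(235.7982−128.4572) = -0.2239. V = [p*·0.0000 + (1−p*)·24.0328]/1.18 = 5.3421. B = V − Δ·S = 44.7401.
(1,0): S=71.5400. Δ = (V_up−V_dn)/(S_up−S_dn) = (33.3652−77.0046)/(95.8636−52.2242) = -1.0000. V = [p*·33.3652 + (1−p*)·77.0046]/1.18 = 37.9759. B = V − Δ·S = 109.5159.
(1,1): S=131.3200. Δ = (V_up−V_dn)/(S_up−S_dn) = (5.3421−33.3652)/(175.9688−95.8636) = -0.3498. V = [p*·5.3421 + (1−p*)·33.3652]/1.18 = 10.7563. B = V − Δ·S = 56.6958.
(0,0): S=98.0000. Δ = (V_up−V_dn)/(S_up−S_dn) = (10.7563−37.9759)/(131.3200−71.5400) = -0.4553. V = [p*·10.7563 + (1−p*)·37.9759]/1.18 = 15.1660. B = V − Δ·S = 59.7884.
Each (Δ,B) replicates both successor values, so the strategy is self-financing and V0 is arbitrage-free.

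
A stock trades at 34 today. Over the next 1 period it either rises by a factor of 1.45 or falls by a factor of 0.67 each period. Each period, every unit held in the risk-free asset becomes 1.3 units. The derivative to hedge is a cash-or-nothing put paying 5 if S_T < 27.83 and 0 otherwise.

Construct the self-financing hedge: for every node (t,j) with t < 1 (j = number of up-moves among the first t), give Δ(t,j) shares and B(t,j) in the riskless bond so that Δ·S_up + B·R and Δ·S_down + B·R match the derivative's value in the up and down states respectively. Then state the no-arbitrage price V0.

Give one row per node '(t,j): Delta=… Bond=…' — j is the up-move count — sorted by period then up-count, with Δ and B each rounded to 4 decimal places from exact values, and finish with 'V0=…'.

Since d<R<u, set p* = (R−d)/(u−d) = 0.8077; price each node as the discounted p*-expectation of its children.
Payoff layer (t=1): V(1,0)=5.0000, V(1,1)=0.0000
Node (0,0) S=34.0000: V=(p*·0.0000+(1−p*)·5.0000)/1.3=0.7396; Δ=(0.0000−5.0000)/(49.3000−22.7800)=-0.1885; B=V−Δ·S=7.1499
Self-financing check: at every node Δ·S+B equals the discounted successor values.

(0,0): Delta=-0.1885 Bond=7.1499
V0=0.7396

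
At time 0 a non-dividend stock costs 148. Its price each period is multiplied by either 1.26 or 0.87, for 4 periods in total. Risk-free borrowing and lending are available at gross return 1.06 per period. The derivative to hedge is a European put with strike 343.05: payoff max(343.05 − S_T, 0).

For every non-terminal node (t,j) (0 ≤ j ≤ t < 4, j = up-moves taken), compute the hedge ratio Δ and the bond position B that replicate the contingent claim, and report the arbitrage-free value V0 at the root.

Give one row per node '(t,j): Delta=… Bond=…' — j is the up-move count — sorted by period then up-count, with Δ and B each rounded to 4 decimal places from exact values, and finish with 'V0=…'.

(0,0): Delta=-0.9496 Bond=265.6024
(1,0): Delta=-1.0000 Bond=288.0314
(1,1): Delta=-0.9129 Bond=274.7039
(2,0): Delta=-1.0000 Bond=305.3133
(2,1): Delta=-1.0000 Bond=305.3133
(2,2): Delta=-0.8496 Bond=276.3155
(3,0): Delta=-1.0000 Bond=323.6321
(3,1): Delta=-1.0000 Bond=323.6321
(3,2): Delta=-1.0000 Bond=323.6321
(3,3): Delta=-0.7403 Bond=260.5389
V0=125.0655

Since d<R<u, set p* = (R−d)/(u−d) = 0.4872; price each node as the discounted p*-expectation of its children.
At expiry t=4: V(4,0)=258.2612, V(4,1)=220.2524, V(4,2)=165.2051, V(4,3)=85.4816, V(4,4)=0.0000
Node (3,0) S=97.4584: V=(p*·220.2524+(1−p*)·258.2612)/1.06=226.1736; Δ=(220.2524−258.2612)/(122.7976−84.7888)=-1.0000; B=V−Δ·S=323.6321
Node (3,1) S=141.1467: V=(p*·165.2051+(1−p*)·220.2524)/1.06=182.4854; Δ=(165.2051−220.2524)/(177.8449−122.7976)=-1.0000; B=V−Δ·S=323.6321
Node (3,2) S=204.4194: V=(p*·85.4816+(1−p*)·165.2051)/1.06=119.2127; Δ=(85.4816−165.2051)/(257.5684−177.8449)=-1.0000; B=V−Δ·S=323.6321
Node (3,3) S=296.0556: V=(p*·0.0000+(1−p*)·85.4816)/1.06=41.3554; Δ=(0.0000−85.4816)/(373.0301−257.5684)=-0.7403; B=V−Δ·S=260.5389
Node (2,0) S=112.0212: V=(p*·182.4854+(1−p*)·226.1736)/1.06=193.2921; Δ=(182.4854−226.1736)/(141.1467−97.4584)=-1.0000; B=V−Δ·S=305.3133
Node (2,1) S=162.2376: V=(p*·119.2127+(1−p*)·182.4854)/1.06=143.0757; Δ=(119.2127−182.4854)/(204.4194−141.1467)=-1.0000; B=V−Δ·S=305.3133
Node (2,2) S=234.9648: V=(p*·41.3554+(1−p*)·119.2127)/1.06=76.6813; Δ=(41.3554−119.2127)/(296.0556−204.4194)=-0.8496; B=V−Δ·S=276.3155
Node (1,0) S=128.7600: V=(p*·143.0757+(1−p*)·193.2921)/1.06=159.2714; Δ=(143.0757−193.2921)/(162.2376−112.0212)=-1.0000; B=V−Δ·S=288.0314
Node (1,1) S=186.4800: V=(p*·76.6813+(1−p*)·143.0757)/1.06=104.4620; Δ=(76.6813−143.0757)/(234.9648−162.2376)=-0.9129; B=V−Δ·S=274.7039
Node (0,0) S=148.0000: V=(p*·104.4620+(1−p*)·159.2714)/1.06=125.0655; Δ=(104.4620−159.2714)/(186.4800−128.7600)=-0.9496; B=V−Δ·S=265.6024
Each (Δ,B) replicates both successor values, so the strategy is self-financing and V0 is arbitrage-free.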